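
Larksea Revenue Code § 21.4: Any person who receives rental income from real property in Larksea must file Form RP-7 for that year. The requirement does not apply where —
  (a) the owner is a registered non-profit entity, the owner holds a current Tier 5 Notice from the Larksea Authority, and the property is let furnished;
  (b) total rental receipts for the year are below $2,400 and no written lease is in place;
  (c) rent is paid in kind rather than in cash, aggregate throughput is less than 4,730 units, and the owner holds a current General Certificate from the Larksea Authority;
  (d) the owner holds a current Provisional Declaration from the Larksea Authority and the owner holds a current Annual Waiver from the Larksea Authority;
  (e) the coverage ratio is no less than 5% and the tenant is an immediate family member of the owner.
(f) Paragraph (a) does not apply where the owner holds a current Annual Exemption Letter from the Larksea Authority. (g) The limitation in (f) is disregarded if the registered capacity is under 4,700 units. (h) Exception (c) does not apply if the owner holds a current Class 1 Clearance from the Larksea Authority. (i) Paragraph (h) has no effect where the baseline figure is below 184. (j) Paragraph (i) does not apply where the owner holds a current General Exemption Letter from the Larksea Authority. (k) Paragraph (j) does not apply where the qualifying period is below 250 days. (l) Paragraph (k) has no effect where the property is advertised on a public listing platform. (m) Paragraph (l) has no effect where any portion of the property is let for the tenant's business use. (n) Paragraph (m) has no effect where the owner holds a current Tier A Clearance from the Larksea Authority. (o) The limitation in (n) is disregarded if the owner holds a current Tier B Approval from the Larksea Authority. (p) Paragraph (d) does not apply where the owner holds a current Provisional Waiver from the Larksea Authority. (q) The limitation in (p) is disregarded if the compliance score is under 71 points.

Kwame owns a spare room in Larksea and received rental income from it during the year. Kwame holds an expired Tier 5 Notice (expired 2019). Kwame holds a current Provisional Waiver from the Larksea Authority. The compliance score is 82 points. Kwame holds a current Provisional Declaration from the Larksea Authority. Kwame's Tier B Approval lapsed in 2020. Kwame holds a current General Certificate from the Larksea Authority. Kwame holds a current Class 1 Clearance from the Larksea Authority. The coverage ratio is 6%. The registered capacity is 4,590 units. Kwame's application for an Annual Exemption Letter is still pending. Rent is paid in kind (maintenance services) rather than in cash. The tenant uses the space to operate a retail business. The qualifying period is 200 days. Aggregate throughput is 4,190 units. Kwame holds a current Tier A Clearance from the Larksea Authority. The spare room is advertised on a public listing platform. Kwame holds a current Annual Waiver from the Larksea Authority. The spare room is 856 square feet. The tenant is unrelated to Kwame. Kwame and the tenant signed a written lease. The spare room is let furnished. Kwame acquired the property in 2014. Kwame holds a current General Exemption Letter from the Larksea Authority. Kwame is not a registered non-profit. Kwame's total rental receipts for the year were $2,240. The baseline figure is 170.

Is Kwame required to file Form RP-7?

Exception (a) does not apply: Kwame is not a registered non-profit.
Exception (b) does not apply: a written lease is in place.
Exception (c)'s conditions are all satisfied: rent is paid in kind; aggregate throughput is 4,190 units, less than the 4,730 units limit; a current General Certificate is held. But applying paragraphs (h)–(o): (h) is engaged — a current Class 1 Clearance is held. (i) would limit (h) — the baseline figure is 170, below the 184 limit — but (j) sets (i) aside: (j) is engaged — a current General Exemption Letter is held. (k) operates (the qualifying period is 200 days, below the 250 days limit), but is itself disapplied by (l): (l) operates — the property is publicly advertised. (m) operates (the space is let for business use), but is set aside by (n): (n) operates — a current Tier A Clearance is held. (o), which would lift (n), is not engaged — no current Tier B Approval is held. (c) is therefore removed.
Exception (d) is satisfied on its face — a current Provisional Declaration is held; a current Annual Waiver is held. But: (p) applies — a current Provisional Waiver is held. (q), which would lift (p), is not triggered — the compliance score is 82 points, not under 71 points. So (d) is unavailable.
Exception (e) does not apply: the tenant is unrelated to the owner.
No exception is made out. Kwame falls within the general rule.

Yes — Kwame must file Form RP-7.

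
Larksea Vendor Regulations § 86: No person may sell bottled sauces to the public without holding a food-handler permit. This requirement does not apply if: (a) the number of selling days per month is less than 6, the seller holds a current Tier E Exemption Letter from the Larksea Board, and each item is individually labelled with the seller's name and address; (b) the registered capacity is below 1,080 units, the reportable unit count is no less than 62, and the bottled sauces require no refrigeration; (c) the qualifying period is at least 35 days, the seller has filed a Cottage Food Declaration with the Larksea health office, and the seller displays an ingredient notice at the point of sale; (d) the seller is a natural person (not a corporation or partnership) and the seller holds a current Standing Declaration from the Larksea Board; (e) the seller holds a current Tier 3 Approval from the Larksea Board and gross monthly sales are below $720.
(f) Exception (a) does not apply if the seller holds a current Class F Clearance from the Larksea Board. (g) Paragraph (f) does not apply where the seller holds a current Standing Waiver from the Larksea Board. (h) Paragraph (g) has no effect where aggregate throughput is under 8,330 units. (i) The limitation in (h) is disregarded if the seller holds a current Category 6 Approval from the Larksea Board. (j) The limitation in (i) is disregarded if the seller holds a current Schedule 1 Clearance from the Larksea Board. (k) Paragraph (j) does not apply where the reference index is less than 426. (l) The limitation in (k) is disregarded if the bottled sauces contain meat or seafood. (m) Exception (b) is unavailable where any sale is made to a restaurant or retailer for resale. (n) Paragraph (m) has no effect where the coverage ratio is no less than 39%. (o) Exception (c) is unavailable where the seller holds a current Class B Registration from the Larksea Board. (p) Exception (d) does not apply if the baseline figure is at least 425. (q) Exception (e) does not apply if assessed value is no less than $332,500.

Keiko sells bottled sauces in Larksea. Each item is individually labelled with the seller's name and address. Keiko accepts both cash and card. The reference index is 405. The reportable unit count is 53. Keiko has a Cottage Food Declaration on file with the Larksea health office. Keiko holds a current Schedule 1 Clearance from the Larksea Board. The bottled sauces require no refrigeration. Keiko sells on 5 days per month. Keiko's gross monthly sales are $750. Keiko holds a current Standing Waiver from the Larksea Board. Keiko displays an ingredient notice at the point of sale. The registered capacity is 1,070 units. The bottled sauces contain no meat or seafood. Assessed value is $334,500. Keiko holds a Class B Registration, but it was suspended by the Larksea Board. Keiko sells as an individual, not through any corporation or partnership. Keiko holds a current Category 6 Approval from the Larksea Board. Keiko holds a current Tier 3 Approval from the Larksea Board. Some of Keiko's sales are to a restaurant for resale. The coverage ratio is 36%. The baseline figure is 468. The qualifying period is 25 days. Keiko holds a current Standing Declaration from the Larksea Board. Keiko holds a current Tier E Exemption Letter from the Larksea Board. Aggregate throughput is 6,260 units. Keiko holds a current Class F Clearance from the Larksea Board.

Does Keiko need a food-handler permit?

All of (a)'s requirements are met (the number of selling days per month is 5, less than the 6 limit; a current Tier E Exemption Letter is held; items are individually labelled). Applying paragraphs (f)–(l): (f) would limit (a) — a current Class F Clearance is held — but (g) sets (f) aside: (g) operates against (f): a current Standing Waiver is held. (h) would limit (g) — aggregate throughput is 6,260 units, under the 8,330 units limit — but (i) sets (h) aside: (i) operates against (h): a current Category 6 Approval is held. (j) operates (a current Schedule 1 Clearance is held), but is overridden by (k): (k) operates — the reference index is 405, less than the 426 limit. (l) is not engaged (the bottled sauces contain no meat or seafood), so (k) stands. So (a) applies.
Exception (b) requires that the reportable unit count is no less than 62; but the reportable unit count is 53, short of 62, so (b) is unavailable.
Exception (c) requires that the qualifying period is at least 35 days; but the qualifying period is 25 days, short of 35 days, so (c) is unavailable.
All of (d)'s requirements are met (the seller is a natural person; a current Standing Declaration is held). Turning to paragraph (p): (p) operates against (d): the baseline figure is 468, meeting the 425 threshold. (d) is therefore removed.
Exception (e) fails — gross monthly sales are $750, not below $720.

No — exception (a) applies; Keiko is not required to hold a food-handler permit.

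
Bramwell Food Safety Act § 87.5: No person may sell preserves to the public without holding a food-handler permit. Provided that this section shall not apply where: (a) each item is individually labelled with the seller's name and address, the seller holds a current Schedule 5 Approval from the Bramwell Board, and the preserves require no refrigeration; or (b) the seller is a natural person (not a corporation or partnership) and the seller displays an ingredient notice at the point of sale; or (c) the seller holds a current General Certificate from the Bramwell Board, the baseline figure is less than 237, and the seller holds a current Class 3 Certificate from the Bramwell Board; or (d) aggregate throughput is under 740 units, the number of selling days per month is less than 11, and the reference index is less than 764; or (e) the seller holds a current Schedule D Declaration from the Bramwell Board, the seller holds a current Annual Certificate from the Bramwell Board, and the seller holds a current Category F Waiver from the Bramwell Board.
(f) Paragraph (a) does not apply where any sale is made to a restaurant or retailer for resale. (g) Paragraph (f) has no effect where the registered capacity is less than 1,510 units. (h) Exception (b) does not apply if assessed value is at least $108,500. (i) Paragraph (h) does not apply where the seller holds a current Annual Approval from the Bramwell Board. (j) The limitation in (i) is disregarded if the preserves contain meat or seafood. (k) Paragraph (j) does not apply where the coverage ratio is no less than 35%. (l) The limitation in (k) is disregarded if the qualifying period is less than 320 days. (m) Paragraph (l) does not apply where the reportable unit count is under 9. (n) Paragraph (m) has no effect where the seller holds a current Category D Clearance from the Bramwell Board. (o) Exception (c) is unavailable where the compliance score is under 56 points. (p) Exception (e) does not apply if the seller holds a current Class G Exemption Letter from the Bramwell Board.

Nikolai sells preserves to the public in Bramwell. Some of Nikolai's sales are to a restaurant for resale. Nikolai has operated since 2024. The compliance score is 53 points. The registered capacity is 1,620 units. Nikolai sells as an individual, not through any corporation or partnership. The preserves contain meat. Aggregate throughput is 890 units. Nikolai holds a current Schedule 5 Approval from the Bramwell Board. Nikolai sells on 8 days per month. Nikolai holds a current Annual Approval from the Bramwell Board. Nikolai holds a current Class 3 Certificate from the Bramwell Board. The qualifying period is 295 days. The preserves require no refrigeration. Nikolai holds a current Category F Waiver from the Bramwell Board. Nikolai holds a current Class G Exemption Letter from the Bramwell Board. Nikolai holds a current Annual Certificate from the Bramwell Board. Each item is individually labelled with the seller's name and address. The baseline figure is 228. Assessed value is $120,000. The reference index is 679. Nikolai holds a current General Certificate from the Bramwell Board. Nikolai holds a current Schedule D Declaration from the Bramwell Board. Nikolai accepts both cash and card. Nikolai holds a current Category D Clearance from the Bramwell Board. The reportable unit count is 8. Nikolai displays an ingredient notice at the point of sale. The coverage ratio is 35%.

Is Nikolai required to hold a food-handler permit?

All of (a)'s requirements are met (items are individually labelled; a current Schedule 5 Approval is held; the preserves are shelf-stable). But: (f) operates against (a): some sales are to a restaurant for resale. (g), which would lift (f), is not triggered — the registered capacity is 1,620 units, not less than 1,510 units. So (a) is unavailable.
Exception (b): the seller is a natural person; an ingredient notice is displayed — every condition holds. But applying paragraphs (h)–(n): (h) applies — assessed value is $120,000, meeting the $108,500 threshold. (i) is triggered (a current Annual Approval is held), but is displaced by (j): (j) is triggered — the preserves contain meat. (k) would limit (j) — the coverage ratio is 35%, meeting the 35% threshold — but (l) sets (k) aside: (l) operates against (k): the qualifying period is 295 days, less than the 320 days limit. (m) would limit (l) — the reportable unit count is 8, under the 9 limit — but (n) sets (m) aside: (n) operates against (m): a current Category D Clearance is held. (b) is therefore removed.
Exception (c)'s conditions are all satisfied: a current General Certificate is held; the baseline figure is 228, less than the 237 limit; a current Class 3 Certificate is held. But applying paragraph (o): (o) operates against (c): the compliance score is 53 points, under the 56 points limit. So (c) is unavailable.
Exception (d) requires that aggregate throughput is under 740 units; but aggregate throughput is 890 units, not under 740 units, so (d) is unavailable.
Exception (e) is satisfied on its face — a current Schedule D Declaration is held; a current Annual Certificate is held; a current Category F Waiver is held. But: (p) operates against (e): a current Class G Exemption Letter is held. Exception (e) does not apply.
Every exception is unavailable, so the rule governs.

Yes — Nikolai must hold a food-handler permit.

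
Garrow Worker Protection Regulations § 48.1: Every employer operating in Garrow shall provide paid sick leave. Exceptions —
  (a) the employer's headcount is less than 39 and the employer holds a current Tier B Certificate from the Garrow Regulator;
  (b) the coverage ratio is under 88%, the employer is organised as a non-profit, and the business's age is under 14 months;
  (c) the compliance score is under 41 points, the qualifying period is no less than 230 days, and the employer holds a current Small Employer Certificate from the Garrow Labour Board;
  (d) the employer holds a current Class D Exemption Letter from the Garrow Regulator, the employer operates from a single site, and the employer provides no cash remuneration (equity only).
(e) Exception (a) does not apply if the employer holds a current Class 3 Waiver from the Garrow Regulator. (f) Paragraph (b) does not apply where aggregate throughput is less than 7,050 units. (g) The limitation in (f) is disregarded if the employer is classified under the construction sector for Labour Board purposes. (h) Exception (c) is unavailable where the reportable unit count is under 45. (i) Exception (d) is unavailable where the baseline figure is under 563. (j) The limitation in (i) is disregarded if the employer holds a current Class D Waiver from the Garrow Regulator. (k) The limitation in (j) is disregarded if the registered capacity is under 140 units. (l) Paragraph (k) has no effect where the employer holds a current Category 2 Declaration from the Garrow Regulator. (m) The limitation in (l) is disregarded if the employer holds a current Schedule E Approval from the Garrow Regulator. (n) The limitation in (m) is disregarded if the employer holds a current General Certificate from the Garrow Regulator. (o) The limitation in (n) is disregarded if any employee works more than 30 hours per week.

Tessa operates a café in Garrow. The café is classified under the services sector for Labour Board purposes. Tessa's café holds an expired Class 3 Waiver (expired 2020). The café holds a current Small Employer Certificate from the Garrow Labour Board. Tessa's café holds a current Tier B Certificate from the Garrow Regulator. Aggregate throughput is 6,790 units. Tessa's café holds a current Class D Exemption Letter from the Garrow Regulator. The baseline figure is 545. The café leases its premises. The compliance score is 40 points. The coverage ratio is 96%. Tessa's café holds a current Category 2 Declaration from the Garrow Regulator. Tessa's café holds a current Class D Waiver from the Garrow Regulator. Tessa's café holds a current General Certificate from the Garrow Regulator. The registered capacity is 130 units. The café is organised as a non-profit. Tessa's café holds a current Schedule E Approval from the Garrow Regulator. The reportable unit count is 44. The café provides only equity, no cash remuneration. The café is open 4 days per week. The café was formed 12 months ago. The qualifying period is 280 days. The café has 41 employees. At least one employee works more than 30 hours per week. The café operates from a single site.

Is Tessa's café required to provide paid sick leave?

Exception (a) does not apply: the employer's headcount is 41, not less than 39.
Exception (b) fails — the coverage ratio is 96%, not under 88%.
Exception (c): the compliance score is 40 points, under the 41 points limit; the qualifying period is 280 days, meeting the 230 days threshold; a current Small Employer Certificate is held — every condition holds. But: (h) operates — the reportable unit count is 44, under the 45 limit. So (c) is unavailable.
Exception (d)'s conditions are all satisfied: a current Class D Exemption Letter is held; the employer operates from a single site; remuneration is equity-only. However, paragraphs (i)–(o) must be considered: (i) operates against (d): the baseline figure is 545, under the 563 limit. (j) operates (a current Class D Waiver is held), but is set aside by (k): (k) operates — the registered capacity is 130 units, under the 140 units limit. (l) would limit (k) — a current Category 2 Declaration is held — but (m) sets (l) aside: (m) operates against (l): a current Schedule E Approval is held. (n) would limit (m) — a current General Certificate is held — but (o) sets (n) aside: (o) operates against (n): at least one employee exceeds 30 hours/week. (d) is therefore removed.
None of the exceptions is available; § 48.1 applies in full.

Yes — Tessa's café must provide paid sick leave.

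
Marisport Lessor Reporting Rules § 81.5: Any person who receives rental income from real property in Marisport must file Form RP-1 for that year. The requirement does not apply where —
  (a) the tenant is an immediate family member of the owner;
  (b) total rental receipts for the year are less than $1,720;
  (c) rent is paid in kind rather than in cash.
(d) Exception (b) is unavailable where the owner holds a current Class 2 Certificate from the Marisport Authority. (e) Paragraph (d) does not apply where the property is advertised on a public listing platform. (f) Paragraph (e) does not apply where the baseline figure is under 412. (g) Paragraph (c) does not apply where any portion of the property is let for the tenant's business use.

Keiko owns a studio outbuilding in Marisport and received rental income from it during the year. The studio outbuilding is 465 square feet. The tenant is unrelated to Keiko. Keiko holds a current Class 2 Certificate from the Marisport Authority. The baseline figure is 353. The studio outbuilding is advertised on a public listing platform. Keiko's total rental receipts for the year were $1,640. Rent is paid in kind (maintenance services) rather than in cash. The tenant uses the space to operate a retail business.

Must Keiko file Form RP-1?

Exception (a) requires that the tenant is an immediate family member of the owner; but the tenant is unrelated to the owner, so (a) is unavailable.
Exception (b)'s conditions are all satisfied: total rental receipts for the year are $1,640, less than the $1,720 limit. Turning to paragraphs (d)–(f): (d) applies — a current Class 2 Certificate is held. (e) would limit (d) — the property is publicly advertised — but (f) sets (e) aside: (f) is engaged — the baseline figure is 353, under the 412 limit. Exception (b) does not apply.
Exception (c)'s conditions are all satisfied: rent is paid in kind. However, paragraph (g) must be considered: (g) is triggered — the space is let for business use. Exception (c) does not apply.
No exception applies. The general rule governs.

Yes — Keiko must file Form RP-1.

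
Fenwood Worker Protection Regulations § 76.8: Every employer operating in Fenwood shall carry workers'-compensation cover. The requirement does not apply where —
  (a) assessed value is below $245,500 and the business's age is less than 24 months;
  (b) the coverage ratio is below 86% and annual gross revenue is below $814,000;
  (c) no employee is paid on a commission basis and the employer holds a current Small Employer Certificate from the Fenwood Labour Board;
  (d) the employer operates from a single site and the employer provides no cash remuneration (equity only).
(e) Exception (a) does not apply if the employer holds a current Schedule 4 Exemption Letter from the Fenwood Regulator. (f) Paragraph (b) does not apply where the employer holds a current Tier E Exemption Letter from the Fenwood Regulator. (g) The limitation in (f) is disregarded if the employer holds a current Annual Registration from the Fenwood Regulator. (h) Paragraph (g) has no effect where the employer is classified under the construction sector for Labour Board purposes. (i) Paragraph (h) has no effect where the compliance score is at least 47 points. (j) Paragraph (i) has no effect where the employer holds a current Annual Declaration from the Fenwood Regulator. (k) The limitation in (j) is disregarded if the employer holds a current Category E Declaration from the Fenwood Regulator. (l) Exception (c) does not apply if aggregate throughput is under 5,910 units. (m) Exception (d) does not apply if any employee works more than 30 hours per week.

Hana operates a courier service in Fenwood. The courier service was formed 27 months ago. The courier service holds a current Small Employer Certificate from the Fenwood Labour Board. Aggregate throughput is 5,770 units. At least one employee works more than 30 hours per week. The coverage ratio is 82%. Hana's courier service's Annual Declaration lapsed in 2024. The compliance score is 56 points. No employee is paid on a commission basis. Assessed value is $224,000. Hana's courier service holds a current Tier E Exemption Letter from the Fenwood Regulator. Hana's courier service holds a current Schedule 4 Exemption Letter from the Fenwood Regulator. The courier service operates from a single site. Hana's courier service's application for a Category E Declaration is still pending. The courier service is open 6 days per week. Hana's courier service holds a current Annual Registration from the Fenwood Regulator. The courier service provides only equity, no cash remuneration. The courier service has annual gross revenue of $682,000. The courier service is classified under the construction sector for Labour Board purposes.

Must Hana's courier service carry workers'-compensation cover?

No — exception (b) applies; Hana's courier service is not required to carry workers'-compensation cover.

Exception (a) requires that the business's age is less than 24 months; but the business's age is 27 months, not less than 24 months, so (a) is unavailable.
Exception (b): the coverage ratio is 82%, below the 86% limit; annual gross revenue is $682,000, below the $814,000 limit — every condition holds. Applying paragraphs (f)–(k): (f) would limit (b) — a current Tier E Exemption Letter is held — but (g) sets (f) aside: (g) operates against (f): a current Annual Registration is held. (h) would limit (g) — the courier service is classified under the construction sector — but (i) sets (h) aside: (i) operates against (h): the compliance score is 56 points, meeting the 47 points threshold. (j), which would lift (i), is not engaged — there is no Annual Declaration in force. So (b) applies.
All of (c)'s requirements are met (no employee is paid on commission; a current Small Employer Certificate is held). Turning to paragraph (l): (l) is triggered — aggregate throughput is 5,770 units, under the 5,910 units limit. So (c) is unavailable.
All of (d)'s requirements are met (the employer operates from a single site; remuneration is equity-only). Turning to paragraph (m): (m) operates — at least one employee exceeds 30 hours/week. Exception (d) does not apply.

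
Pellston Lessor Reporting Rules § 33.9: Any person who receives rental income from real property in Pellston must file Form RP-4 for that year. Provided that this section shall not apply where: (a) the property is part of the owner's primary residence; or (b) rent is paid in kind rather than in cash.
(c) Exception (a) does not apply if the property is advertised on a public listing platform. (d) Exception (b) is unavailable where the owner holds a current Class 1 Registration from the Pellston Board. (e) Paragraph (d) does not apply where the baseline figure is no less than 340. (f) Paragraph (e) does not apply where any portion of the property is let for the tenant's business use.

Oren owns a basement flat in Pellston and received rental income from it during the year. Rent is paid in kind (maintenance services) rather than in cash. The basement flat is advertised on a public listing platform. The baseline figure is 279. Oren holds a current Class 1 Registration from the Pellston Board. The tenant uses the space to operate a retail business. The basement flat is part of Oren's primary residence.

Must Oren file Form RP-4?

Yes — Oren must file Form RP-4.

Exception (a)'s conditions are all satisfied: the basement flat is part of the primary residence. But: (c) operates — the property is publicly advertised. So (a) is unavailable.
Exception (b): rent is paid in kind — every condition holds. However, paragraphs (d)–(f) must be considered: (d) is triggered — a current Class 1 Registration is held. (e), which would lift (d), is inapplicable — the baseline figure is 279, short of 340. (b) is therefore removed.
Every exception is unavailable, so the rule governs.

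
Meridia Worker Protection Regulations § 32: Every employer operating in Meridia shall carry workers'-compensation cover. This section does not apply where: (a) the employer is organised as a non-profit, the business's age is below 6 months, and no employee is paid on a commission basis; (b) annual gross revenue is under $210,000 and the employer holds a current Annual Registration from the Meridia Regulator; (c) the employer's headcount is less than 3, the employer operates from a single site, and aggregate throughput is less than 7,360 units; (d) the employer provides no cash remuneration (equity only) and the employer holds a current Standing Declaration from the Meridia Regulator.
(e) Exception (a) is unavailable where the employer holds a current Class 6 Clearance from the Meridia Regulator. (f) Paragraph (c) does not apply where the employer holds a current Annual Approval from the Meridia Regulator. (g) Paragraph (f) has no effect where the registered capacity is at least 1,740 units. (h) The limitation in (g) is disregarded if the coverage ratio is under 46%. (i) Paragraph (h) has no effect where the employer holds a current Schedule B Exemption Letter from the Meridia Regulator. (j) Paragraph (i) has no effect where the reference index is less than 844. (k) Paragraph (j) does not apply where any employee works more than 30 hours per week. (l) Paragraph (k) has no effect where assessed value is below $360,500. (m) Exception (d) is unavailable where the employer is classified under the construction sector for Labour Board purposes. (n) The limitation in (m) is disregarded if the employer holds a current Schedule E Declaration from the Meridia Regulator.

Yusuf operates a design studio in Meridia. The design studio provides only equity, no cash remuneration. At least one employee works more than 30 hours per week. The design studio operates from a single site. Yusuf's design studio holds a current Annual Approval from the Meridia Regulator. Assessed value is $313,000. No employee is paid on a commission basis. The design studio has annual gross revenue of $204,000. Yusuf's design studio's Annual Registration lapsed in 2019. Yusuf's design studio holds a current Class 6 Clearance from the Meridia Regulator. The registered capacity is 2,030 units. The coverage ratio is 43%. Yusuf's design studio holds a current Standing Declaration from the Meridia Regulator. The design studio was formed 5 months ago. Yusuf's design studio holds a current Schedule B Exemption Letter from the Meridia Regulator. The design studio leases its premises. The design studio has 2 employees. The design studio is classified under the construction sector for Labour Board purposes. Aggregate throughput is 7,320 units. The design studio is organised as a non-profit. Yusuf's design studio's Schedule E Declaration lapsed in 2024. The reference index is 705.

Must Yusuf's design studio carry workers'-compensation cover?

All of (a)'s requirements are met (the employer is a non-profit; the business's age is 5 months, below the 6 months limit; no employee is paid on commission). Turning to paragraph (e): (e) operates against (a): a current Class 6 Clearance is held. (a) is therefore removed.
Exception (b) requires that the employer holds a current Annual Registration from the Meridia Regulator; but no current Annual Registration is held, so (b) is unavailable.
Exception (c) is satisfied on its face — the employer's headcount is 2, less than the 3 limit; the employer operates from a single site; aggregate throughput is 7,320 units, less than the 7,360 units limit. However, paragraphs (f)–(l) must be considered: (f) applies — a current Annual Approval is held. (g) would limit (f) — the registered capacity is 2,030 units, meeting the 1,740 units threshold — but (h) sets (g) aside: (h) operates against (g): the coverage ratio is 43%, under the 46% limit. (i) would limit (h) — a current Schedule B Exemption Letter is held — but (j) sets (i) aside: (j) applies — the reference index is 705, less than the 844 limit. (k) would limit (j) — at least one employee exceeds 30 hours/week — but (l) sets (k) aside: (l) operates against (k): assessed value is $313,000, below the $360,500 limit. So (c) is unavailable.
Exception (d): remuneration is equity-only; a current Standing Declaration is held — every condition holds. However, paragraphs (m)–(n) must be considered: (m) applies — the design studio is classified under the construction sector. (n) is inapplicable (no current Schedule E Declaration is held), so (m) stands. (d) is therefore removed.
No exception applies. The general rule governs.

Yes — Yusuf's design studio must carry workers'-compensation cover.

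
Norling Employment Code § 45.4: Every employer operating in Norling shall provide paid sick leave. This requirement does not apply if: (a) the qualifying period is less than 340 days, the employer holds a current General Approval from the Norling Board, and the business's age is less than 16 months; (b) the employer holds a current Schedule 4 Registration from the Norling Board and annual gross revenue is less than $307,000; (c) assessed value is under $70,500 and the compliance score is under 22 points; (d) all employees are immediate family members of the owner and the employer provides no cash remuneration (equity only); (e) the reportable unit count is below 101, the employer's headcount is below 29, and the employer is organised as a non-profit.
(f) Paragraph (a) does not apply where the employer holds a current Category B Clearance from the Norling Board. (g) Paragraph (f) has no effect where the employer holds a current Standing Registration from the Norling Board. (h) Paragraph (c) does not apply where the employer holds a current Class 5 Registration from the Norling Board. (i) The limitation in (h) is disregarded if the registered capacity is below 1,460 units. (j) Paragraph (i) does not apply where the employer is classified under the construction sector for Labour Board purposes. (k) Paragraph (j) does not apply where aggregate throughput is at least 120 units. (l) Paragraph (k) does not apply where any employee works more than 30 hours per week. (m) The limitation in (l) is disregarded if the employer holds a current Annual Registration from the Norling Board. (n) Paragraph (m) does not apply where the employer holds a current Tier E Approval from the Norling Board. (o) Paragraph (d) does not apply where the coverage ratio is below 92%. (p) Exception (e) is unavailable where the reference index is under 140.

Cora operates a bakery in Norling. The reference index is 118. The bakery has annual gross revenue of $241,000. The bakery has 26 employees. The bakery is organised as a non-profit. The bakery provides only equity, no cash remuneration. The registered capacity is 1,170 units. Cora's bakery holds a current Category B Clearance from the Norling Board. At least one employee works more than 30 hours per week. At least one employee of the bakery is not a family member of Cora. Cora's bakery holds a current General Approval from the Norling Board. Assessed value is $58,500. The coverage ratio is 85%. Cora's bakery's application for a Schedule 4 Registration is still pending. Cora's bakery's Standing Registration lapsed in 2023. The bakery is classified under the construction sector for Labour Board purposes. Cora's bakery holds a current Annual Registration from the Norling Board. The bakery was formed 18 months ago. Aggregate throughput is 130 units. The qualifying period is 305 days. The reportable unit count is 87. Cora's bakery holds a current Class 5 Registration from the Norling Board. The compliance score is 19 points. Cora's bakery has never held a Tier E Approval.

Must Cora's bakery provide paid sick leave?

No — exception (c) applies; Cora's bakery is not required to provide paid sick leave.

Exception (a) does not apply: the business's age is 18 months, not less than 16 months.
Exception (b) fails — no current Schedule 4 Registration is held.
Exception (c)'s conditions are all satisfied: assessed value is $58,500, under the $70,500 limit; the compliance score is 19 points, under the 22 points limit. Under paragraphs (h)–(n): (h) is triggered (a current Class 5 Registration is held), but yields to (i): (i) is triggered — the registered capacity is 1,170 units, below the 1,460 units limit. (j) would limit (i) — the bakery is classified under the construction sector — but (k) sets (j) aside: (k) applies — aggregate throughput is 130 units, meeting the 120 units threshold. (l) would limit (k) — at least one employee exceeds 30 hours/week — but (m) sets (l) aside: (m) operates — a current Annual Registration is held. (n), which would lift (m), is not triggered — no current Tier E Approval is held. So (c) applies.
Exception (d) fails — at least one employee is not a family member.
Exception (e)'s conditions are all satisfied: the reportable unit count is 87, below the 101 limit; the employer's headcount is 26, below the 29 limit; the employer is a non-profit. Turning to paragraph (p): (p) is engaged — the reference index is 118, under the 140 limit. So (e) is unavailable.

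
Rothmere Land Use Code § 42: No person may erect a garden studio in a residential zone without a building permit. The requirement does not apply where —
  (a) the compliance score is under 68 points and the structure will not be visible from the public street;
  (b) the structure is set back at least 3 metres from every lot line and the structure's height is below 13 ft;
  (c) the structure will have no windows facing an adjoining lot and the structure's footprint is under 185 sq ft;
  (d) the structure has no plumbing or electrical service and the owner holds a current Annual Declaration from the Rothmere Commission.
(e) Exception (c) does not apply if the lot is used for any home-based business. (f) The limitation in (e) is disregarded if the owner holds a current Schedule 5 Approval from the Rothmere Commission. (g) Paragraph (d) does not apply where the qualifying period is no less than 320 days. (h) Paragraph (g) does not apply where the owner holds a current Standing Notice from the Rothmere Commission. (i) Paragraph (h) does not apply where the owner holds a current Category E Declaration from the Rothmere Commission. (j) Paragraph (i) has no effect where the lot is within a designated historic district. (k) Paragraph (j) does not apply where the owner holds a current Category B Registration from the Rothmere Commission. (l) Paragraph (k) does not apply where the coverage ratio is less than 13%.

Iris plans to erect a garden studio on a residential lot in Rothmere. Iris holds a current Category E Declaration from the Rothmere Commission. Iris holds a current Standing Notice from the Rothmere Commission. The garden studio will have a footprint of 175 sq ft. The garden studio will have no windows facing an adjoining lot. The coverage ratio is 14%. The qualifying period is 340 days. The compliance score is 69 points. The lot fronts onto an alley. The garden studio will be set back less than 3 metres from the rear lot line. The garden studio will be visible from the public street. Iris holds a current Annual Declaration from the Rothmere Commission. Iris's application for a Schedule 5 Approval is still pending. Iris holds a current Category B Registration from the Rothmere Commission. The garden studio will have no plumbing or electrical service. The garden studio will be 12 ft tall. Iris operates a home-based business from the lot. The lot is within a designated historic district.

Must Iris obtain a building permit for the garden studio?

Exception (a) does not apply: the compliance score is 69 points, not under 68 points.
Exception (b) requires that the structure is set back at least 3 metres from every lot line; but the rear setback is under 3 m, so (b) is unavailable.
Exception (c): no windows face an adjoining lot; the structure's footprint is 175 sq ft, under the 185 sq ft limit — every condition holds. However, paragraphs (e)–(f) must be considered: (e) operates against (c): a home-based business operates on the lot. (f) is inapplicable (the Schedule 5 Approval is not current), so (e) stands. (c) is therefore removed.
Exception (d) is satisfied on its face — there is no plumbing or electrical service; a current Annual Declaration is held. However, paragraphs (g)–(l) must be considered: (g) operates against (d): the qualifying period is 340 days, meeting the 320 days threshold. (h) is engaged (a current Standing Notice is held), but is overridden by (i): (i) is triggered — a current Category E Declaration is held. (j) would limit (i) — the lot is in a historic district — but (k) sets (j) aside: (k) operates against (j): a current Category B Registration is held. (l), which would lift (k), is not engaged — the coverage ratio is 14%, not less than 13%. Exception (d) does not apply.
No exception is made out. Iris falls within the general rule.

Yes — Iris must obtain a building permit.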